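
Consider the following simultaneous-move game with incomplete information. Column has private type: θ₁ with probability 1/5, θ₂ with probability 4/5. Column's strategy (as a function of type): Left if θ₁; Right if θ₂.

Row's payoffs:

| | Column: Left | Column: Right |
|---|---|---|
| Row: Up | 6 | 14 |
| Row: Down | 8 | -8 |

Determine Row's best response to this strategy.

Up

E[Up] = 1/5·(6) + 4/5·(14) = 62/5
E[Down] = 1/5·(8) + 4/5·(-8) = -24/5
Best response: Up (62/5 is the largest).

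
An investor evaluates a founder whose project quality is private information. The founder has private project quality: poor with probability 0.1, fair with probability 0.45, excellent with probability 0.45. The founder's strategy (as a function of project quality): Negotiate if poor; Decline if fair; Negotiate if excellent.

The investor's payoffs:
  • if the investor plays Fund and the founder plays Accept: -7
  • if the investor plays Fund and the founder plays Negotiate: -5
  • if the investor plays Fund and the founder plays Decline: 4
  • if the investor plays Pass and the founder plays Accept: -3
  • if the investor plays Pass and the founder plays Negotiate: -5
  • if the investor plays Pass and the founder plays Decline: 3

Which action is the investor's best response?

Compute the investor's expected payoff for each action, taking the expectation over the founder's type.
E[Fund] = 0.1·(-5) + 0.45·(4) + 0.45·(-5) = -0.95
E[Pass] = 0.1·(-5) + 0.45·(3) + 0.45·(-5) = -1.4
Best response: Fund (-0.95 is the largest).

Fund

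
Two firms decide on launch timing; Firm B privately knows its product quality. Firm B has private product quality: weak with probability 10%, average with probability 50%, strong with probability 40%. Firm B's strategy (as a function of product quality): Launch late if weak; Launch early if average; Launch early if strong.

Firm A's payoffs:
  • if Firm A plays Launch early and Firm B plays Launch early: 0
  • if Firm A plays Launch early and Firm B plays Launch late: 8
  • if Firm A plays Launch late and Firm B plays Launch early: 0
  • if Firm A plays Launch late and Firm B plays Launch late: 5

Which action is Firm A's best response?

Launch early

E[Launch early] = 0.1·(8) + 0.5·(0) + 0.4·(0) = 0.8
E[Launch late] = 0.1·(5) + 0.5·(0) + 0.4·(0) = 0.5
Best response: Launch early (0.8 is the largest).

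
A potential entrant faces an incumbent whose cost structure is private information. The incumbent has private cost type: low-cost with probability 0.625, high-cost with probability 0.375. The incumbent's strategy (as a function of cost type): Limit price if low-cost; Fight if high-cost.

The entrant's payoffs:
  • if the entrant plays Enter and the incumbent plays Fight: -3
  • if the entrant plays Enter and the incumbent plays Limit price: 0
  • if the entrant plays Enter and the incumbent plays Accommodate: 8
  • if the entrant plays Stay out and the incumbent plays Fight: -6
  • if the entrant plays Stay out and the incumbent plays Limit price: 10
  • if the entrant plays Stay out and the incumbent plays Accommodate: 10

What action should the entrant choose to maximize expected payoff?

E[Enter] = 0.625·(0) + 0.375·(-3) = -1.125
E[Stay out] = 0.625·(10) + 0.375·(-6) = 4
Best response: Stay out (4 is the largest).

Stay out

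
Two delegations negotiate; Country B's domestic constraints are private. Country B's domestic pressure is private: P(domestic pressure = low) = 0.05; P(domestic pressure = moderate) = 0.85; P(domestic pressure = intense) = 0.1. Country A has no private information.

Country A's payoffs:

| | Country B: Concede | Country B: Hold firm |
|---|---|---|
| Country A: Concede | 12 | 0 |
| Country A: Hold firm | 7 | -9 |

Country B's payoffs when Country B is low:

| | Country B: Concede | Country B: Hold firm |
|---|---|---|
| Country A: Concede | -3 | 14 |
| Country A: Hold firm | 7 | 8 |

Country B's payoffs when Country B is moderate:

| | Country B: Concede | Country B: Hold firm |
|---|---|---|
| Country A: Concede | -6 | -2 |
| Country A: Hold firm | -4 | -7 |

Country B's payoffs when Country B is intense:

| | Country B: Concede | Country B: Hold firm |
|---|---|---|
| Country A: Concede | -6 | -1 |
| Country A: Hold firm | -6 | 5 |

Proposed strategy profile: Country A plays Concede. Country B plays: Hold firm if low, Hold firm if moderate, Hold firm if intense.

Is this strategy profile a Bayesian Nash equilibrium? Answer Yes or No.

Yes

Country A plays Concede: E[Concede] = 0.05·(0) + 0.85·(0) + 0.1·(0) = 0; E[Hold firm] = -9. Best-responding. ✓
Country B (domestic pressure low), facing Concede: Concede gives -3, Hold firm gives 14. Proposed Hold firm is best. ✓
Country B (domestic pressure moderate), facing Concede: Concede gives -6, Hold firm gives -2. Proposed Hold firm is best. ✓
Country B (domestic pressure intense), facing Concede: Concede gives -6, Hold firm gives -1. Proposed Hold firm is best. ✓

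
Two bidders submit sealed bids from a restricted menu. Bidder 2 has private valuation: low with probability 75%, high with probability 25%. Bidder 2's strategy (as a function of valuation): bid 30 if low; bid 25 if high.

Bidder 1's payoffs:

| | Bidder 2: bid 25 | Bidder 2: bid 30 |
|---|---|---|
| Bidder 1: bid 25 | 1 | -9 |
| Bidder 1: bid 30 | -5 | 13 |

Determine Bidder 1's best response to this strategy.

bid 30

Compute Bidder 1's expected payoff for each action, taking the expectation over Bidder 2's type.
E[bid 25] = 0.75·(-9) + 0.25·(1) = -6.5
E[bid 30] = 0.75·(13) + 0.25·(-5) = 8.5
Best response: bid 30 (8.5 is the largest).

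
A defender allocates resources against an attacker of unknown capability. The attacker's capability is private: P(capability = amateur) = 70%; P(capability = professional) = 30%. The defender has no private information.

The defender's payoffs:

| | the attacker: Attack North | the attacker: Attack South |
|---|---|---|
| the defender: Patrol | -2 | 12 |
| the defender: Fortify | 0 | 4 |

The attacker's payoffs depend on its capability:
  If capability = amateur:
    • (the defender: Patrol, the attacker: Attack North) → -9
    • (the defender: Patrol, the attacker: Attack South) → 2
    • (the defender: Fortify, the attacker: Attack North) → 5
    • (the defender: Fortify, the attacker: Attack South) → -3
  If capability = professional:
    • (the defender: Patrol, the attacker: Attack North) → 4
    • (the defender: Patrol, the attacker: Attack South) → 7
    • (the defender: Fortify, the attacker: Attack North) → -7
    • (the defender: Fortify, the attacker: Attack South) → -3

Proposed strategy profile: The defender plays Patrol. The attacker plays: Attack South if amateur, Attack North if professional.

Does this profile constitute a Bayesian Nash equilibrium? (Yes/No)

No

The defender plays Patrol: E[Patrol] = 0.7·(12) + 0.3·(-2) = 7.8; E[Fortify] = 2.8. Best-responding. ✓
The attacker (capability amateur), facing Patrol: Attack North gives -9, Attack South gives 2. Proposed Attack South is best. ✓
The attacker (capability professional), facing Patrol: Attack North gives 4, Attack South gives 7. Proposed Attack North is not best — profitable deviation exists. ✗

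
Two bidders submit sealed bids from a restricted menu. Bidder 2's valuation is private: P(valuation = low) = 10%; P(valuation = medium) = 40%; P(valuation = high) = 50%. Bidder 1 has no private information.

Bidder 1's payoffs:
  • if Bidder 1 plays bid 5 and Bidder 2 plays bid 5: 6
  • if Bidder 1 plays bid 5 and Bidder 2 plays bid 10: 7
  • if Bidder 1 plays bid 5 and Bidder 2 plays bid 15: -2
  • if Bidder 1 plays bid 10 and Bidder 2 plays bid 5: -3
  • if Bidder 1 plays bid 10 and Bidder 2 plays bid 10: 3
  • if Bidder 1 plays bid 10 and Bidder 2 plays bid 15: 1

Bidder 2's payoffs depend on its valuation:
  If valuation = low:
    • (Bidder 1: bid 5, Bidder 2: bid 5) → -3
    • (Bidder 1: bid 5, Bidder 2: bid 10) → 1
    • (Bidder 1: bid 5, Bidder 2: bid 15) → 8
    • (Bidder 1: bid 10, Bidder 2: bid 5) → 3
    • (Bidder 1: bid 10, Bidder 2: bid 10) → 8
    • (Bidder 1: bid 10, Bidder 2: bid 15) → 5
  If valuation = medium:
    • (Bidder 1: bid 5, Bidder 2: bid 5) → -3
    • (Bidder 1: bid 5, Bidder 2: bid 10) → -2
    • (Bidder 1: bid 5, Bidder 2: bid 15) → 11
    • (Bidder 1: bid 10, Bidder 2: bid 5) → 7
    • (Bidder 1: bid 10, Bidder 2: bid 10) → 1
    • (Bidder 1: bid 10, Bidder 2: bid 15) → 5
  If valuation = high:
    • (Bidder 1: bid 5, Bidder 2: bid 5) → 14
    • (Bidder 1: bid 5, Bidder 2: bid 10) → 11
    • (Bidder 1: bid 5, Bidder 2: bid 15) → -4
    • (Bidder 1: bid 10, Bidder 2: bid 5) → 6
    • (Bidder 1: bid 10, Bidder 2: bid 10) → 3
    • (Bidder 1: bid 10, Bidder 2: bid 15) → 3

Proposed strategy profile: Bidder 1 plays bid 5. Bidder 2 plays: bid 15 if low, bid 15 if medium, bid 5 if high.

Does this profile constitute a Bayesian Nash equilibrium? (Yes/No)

Bidder 1 plays bid 5: E[bid 5] = 0.1·(-2) + 0.4·(-2) + 0.5·(6) = 2; E[bid 10] = -1. Best-responding. ✓
Bidder 2 (valuation low), facing bid 5: bid 5 gives -3, bid 10 gives 1, bid 15 gives 8. Proposed bid 15 is best. ✓
Bidder 2 (valuation medium), facing bid 5: bid 5 gives -3, bid 10 gives -2, bid 15 gives 11. Proposed bid 15 is best. ✓
Bidder 2 (valuation high), facing bid 5: bid 5 gives 14, bid 10 gives 11, bid 15 gives -4. Proposed bid 5 is best. ✓

Yes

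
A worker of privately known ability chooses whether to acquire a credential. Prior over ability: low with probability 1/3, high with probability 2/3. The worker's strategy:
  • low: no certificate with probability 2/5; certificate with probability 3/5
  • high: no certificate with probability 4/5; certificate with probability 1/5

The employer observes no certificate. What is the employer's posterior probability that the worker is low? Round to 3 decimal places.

Apply Bayes' rule using the sender's strategy as the likelihood.
P(no certificate) = (1/3)·(2/5) + (2/3)·(4/5) = 2/3
P(low | no certificate) = ((1/3)·(2/5)) / (2/3) = (2/15) / (2/3) = 1/5

0.200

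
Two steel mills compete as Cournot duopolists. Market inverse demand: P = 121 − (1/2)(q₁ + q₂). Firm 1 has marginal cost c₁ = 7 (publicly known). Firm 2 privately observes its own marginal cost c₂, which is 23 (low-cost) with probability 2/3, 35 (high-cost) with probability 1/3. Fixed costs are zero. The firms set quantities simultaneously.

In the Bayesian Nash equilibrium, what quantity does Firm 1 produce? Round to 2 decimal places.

Each type of Firm 2 best-responds to q₁; Firm 1 best-responds to the expected q₂ over Firm 2's types.
Firm 2 with cost c maximizes (121 − (1/2)(q₁+q₂) − c)·q₂, giving q₂(c) = (121 − c − (1/2)q₁).
E[c₂] = 2/3·23 + 1/3·35 = 27
Firm 1's FOC against E[q₂] yields q₁ = (121 − 2·7 + E[c₂])/(3/2) = (121 − 14 + 27)/(3/2) = 89.3333.

89.33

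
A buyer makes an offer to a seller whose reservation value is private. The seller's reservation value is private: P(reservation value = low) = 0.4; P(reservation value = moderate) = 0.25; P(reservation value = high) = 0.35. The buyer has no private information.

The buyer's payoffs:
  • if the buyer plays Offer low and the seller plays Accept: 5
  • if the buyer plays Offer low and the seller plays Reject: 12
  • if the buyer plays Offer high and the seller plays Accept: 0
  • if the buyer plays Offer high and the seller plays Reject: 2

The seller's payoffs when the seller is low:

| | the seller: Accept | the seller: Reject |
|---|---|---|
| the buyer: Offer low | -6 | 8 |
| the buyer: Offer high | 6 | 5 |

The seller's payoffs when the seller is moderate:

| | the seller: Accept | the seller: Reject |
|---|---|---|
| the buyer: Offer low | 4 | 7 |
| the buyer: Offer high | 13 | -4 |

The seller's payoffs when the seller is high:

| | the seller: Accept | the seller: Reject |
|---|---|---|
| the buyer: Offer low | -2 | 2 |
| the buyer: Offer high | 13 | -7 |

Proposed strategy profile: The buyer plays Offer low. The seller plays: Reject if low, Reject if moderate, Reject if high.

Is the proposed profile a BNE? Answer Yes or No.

The buyer plays Offer low: E[Offer low] = 0.4·(12) + 0.25·(12) + 0.35·(12) = 12; E[Offer high] = 2. Best-responding. ✓
The seller (reservation value low), facing Offer low: Accept gives -6, Reject gives 8. Proposed Reject is best. ✓
The seller (reservation value moderate), facing Offer low: Accept gives 4, Reject gives 7. Proposed Reject is best. ✓
The seller (reservation value high), facing Offer low: Accept gives -2, Reject gives 2. Proposed Reject is best. ✓

Yes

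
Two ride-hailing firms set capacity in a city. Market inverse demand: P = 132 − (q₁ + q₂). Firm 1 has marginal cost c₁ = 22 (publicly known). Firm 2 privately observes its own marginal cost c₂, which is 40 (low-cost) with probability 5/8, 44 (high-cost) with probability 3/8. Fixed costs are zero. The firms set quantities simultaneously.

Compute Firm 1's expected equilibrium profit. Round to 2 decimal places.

1863.36

Type-c best response for Firm 2: q₂(c) = (132 − c)/2 − q₁/2.
Firm 1 maximizes expected profit; its first-order condition is 132 − 2q₁ − E[q₂] − 22 = 0.
Substituting E[q₂] and solving: E[c₂] = 41.5, so q₁ = (132 − 2·22 + 41.5)/3 = 43.1667.
E[P] = 132 − (q₁ + E[q₂]) = 65.1667; Firm 1's expected profit = (E[P] − 22)·q₁ = (65.1667 − 22)·43.1667 = 1863.36.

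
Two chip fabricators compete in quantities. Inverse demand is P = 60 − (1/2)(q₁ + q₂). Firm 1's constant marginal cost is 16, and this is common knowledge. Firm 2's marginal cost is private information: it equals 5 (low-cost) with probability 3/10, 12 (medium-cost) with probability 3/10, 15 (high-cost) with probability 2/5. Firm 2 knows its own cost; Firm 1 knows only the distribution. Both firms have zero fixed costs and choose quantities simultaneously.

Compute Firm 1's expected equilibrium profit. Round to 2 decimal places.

339.74

Type-c best response for Firm 2: q₂(c) = (60 − c) − q₁/2.
Firm 1 maximizes expected profit; its first-order condition is 60 − q₁ − (1/2)E[q₂] − 16 = 0.
Substituting E[q₂] and solving: E[c₂] = 11.1, so q₁ = (60 − 2·16 + 11.1)/(3/2) = 26.0667.
E[P] = 60 − (1/2)·(q₁ + E[q₂]) = 29.0333; Firm 1's expected profit = (E[P] − 16)·q₁ = (29.0333 − 16)·26.0667 = 339.736.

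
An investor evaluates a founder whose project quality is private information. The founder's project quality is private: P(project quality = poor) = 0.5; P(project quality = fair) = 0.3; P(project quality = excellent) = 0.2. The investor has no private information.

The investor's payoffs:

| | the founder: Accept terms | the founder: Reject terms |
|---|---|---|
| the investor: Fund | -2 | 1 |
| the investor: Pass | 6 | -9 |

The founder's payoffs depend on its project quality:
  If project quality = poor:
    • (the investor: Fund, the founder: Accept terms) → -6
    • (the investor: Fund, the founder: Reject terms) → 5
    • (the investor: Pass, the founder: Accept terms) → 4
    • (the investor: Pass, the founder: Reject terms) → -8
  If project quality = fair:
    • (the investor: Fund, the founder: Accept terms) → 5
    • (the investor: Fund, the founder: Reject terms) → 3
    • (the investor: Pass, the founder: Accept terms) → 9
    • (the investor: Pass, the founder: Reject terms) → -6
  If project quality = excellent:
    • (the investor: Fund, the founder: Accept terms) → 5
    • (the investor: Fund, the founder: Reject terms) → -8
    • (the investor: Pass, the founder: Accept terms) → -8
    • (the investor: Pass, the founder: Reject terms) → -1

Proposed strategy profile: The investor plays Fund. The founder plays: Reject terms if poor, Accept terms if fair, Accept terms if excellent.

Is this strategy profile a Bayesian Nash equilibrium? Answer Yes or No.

The investor plays Fund: E[Fund] = 0.5·(1) + 0.3·(-2) + 0.2·(-2) = -0.5; E[Pass] = -1.5. Best-responding. ✓
The founder (project quality poor), facing Fund: Accept terms gives -6, Reject terms gives 5. Proposed Reject terms is best. ✓
The founder (project quality fair), facing Fund: Accept terms gives 5, Reject terms gives 3. Proposed Accept terms is best. ✓
The founder (project quality excellent), facing Fund: Accept terms gives 5, Reject terms gives -8. Proposed Accept terms is best. ✓

Yes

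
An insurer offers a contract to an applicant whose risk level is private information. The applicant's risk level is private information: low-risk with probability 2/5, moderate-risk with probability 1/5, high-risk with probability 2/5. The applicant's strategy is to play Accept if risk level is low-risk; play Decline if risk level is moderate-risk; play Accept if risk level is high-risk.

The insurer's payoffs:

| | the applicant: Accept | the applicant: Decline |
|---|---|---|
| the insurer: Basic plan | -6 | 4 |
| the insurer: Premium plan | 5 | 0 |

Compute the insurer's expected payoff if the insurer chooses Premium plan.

Take the expectation over the applicant's risk level, weighting each type's action by its prior probability.
E[Premium plan] = 2/5·5 + 1/5·0 + 2/5·5 = 2 + 0 + 2 = 4

4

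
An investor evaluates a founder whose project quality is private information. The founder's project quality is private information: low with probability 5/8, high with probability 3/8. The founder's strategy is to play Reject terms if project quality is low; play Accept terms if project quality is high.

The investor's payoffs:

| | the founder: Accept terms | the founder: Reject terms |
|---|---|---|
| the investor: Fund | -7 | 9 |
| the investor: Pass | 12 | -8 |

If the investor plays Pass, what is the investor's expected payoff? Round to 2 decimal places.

-0.50

E[Pass] = 5/8·(-8) + 3/8·12 = (-5) + 9/2 = -1/2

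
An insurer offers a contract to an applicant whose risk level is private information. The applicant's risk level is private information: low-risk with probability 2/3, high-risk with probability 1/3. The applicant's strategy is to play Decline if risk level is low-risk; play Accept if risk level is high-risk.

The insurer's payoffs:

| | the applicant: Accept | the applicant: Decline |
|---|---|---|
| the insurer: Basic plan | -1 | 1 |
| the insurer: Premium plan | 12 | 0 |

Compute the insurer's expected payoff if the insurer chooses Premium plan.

4

E[Premium plan] = 2/3·0 + 1/3·12 = 0 + 4 = 4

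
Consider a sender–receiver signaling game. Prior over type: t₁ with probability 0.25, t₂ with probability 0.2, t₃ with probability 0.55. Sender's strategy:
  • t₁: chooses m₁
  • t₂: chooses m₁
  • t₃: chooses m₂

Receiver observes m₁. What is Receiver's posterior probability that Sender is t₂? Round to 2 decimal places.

0.44

P(m₁) = 0.25·1 + 0.2·1 + 0.55·0 = 0.45
P(t₂ | m₁) = (0.2·1) / 0.45 = 0.2 / 0.45 = 0.444444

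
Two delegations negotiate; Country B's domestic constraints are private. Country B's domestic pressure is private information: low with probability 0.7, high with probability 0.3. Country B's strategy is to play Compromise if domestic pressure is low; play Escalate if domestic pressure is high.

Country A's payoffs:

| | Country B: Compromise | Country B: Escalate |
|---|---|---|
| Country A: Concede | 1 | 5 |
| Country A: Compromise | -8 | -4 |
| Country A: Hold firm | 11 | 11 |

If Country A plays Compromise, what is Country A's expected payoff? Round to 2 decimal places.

Take the expectation over Country B's domestic pressure, weighting each type's action by its prior probability.
E[Compromise] = 0.7·(-8) + 0.3·(-4) = (-5.6) + (-1.2) = -6.8

-6.80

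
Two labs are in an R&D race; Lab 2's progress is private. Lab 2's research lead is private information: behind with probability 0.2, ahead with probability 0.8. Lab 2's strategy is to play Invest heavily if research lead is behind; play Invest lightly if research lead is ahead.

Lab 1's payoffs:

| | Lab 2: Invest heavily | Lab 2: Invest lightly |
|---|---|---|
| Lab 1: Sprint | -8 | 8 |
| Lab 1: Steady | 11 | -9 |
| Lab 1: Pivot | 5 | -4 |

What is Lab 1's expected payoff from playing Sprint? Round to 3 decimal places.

E[Sprint] = 0.2·(-8) + 0.8·8 = (-1.6) + 6.4 = 4.8

4.800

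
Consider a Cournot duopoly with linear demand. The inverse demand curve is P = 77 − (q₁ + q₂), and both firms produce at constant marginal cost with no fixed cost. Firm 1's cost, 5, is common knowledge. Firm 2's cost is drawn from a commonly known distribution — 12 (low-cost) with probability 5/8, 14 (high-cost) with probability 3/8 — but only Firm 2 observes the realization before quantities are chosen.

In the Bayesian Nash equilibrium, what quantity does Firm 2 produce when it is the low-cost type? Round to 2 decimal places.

19.21

Type-c best response for Firm 2: q₂(c) = (77 − c)/2 − q₁/2.
Firm 1 maximizes expected profit; its first-order condition is 77 − 2q₁ − E[q₂] − 5 = 0.
Substituting E[q₂] and solving: E[c₂] = 12.75, so q₁ = (77 − 2·5 + 12.75)/3 = 26.5833.
q₂(low-cost) = (77 − 12 − 26.5833)/2 = 19.2083.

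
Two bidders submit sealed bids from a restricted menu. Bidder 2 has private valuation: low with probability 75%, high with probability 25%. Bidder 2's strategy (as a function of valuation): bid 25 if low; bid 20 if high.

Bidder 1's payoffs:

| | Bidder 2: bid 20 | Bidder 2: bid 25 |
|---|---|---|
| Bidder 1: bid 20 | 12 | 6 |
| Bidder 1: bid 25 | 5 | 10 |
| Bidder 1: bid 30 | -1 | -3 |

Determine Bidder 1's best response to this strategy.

E[bid 20] = 0.75·(6) + 0.25·(12) = 7.5
E[bid 25] = 0.75·(10) + 0.25·(5) = 8.75
E[bid 30] = 0.75·(-3) + 0.25·(-1) = -2.5
Best response: bid 25 (8.75 is the largest).

bid 25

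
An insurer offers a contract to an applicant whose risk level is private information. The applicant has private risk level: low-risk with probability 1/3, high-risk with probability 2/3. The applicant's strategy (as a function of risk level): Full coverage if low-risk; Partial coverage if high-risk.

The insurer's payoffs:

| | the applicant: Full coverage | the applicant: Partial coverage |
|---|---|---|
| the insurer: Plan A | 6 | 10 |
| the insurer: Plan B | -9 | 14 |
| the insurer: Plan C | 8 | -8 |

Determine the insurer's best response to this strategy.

Compute the insurer's expected payoff for each action, taking the expectation over the applicant's type.
E[Plan A] = 1/3·(6) + 2/3·(10) = 26/3
E[Plan B] = 1/3·(-9) + 2/3·(14) = 19/3
E[Plan C] = 1/3·(8) + 2/3·(-8) = -8/3
Best response: Plan A (26/3 is the largest).

Plan A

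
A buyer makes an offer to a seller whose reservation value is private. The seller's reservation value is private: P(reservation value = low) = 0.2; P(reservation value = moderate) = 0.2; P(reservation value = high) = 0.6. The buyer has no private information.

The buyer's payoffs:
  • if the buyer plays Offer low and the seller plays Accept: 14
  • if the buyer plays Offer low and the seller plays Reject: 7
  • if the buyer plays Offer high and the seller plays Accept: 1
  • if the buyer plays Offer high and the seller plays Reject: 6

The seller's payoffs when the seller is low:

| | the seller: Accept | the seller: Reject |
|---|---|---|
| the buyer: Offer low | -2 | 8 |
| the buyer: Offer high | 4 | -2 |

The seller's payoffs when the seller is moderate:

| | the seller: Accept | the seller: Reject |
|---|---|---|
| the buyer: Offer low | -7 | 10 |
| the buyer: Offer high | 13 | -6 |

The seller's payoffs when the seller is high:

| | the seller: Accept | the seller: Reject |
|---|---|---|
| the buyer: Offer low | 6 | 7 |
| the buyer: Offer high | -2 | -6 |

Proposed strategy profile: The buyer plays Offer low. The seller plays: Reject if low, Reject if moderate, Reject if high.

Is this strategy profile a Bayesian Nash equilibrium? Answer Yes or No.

A profile is a BNE iff every type of every player is best-responding given beliefs about the other side.
The buyer plays Offer low: E[Offer low] = 0.2·(7) + 0.2·(7) + 0.6·(7) = 7; E[Offer high] = 6. Best-responding. ✓
The seller (reservation value low), facing Offer low: Accept gives -2, Reject gives 8. Proposed Reject is best. ✓
The seller (reservation value moderate), facing Offer low: Accept gives -7, Reject gives 10. Proposed Reject is best. ✓
The seller (reservation value high), facing Offer low: Accept gives 6, Reject gives 7. Proposed Reject is best. ✓

Yes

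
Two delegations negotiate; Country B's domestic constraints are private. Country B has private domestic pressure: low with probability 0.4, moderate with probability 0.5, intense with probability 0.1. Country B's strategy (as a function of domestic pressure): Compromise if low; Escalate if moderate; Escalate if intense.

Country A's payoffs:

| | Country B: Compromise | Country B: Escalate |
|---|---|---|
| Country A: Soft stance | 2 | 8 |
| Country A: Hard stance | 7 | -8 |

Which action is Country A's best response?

E[Soft stance] = 0.4·(2) + 0.5·(8) + 0.1·(8) = 5.6
E[Hard stance] = 0.4·(7) + 0.5·(-8) + 0.1·(-8) = -2
Best response: Soft stance (5.6 is the largest).

Soft stance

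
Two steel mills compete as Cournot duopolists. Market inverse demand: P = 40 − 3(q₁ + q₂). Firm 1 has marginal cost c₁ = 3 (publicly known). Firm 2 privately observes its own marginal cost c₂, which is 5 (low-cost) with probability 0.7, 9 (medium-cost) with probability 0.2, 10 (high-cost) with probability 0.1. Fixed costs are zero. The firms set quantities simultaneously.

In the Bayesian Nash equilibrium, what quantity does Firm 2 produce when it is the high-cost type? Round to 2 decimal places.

2.76

Type-c best response for Firm 2: q₂(c) = (40 − c)/6 − q₁/2.
Firm 1 maximizes expected profit; its first-order condition is 40 − 6q₁ − 3E[q₂] − 3 = 0.
Substituting E[q₂] and solving: E[c₂] = 6.3, so q₁ = (40 − 2·3 + 6.3)/9 = 4.47778.
q₂(high-cost) = (40 − 10 − 3·4.47778)/6 = 2.76111.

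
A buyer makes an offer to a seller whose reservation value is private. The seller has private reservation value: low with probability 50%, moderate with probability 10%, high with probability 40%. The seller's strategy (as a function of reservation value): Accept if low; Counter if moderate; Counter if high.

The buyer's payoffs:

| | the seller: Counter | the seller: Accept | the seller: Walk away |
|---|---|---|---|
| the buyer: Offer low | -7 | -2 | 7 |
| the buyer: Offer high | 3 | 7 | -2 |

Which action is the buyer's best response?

E[Offer low] = 0.5·(-2) + 0.1·(-7) + 0.4·(-7) = -4.5
E[Offer high] = 0.5·(7) + 0.1·(3) + 0.4·(3) = 5
Best response: Offer high (5 is the largest).

Offer high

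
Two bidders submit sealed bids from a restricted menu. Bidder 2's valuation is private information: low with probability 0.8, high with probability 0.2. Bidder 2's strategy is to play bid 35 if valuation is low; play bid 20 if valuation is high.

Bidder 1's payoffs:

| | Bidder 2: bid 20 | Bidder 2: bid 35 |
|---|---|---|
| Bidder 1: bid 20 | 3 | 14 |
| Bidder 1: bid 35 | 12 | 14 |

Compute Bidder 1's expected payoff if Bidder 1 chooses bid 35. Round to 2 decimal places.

E[bid 35] = 0.8·14 + 0.2·12 = 11.2 + 2.4 = 13.6

13.60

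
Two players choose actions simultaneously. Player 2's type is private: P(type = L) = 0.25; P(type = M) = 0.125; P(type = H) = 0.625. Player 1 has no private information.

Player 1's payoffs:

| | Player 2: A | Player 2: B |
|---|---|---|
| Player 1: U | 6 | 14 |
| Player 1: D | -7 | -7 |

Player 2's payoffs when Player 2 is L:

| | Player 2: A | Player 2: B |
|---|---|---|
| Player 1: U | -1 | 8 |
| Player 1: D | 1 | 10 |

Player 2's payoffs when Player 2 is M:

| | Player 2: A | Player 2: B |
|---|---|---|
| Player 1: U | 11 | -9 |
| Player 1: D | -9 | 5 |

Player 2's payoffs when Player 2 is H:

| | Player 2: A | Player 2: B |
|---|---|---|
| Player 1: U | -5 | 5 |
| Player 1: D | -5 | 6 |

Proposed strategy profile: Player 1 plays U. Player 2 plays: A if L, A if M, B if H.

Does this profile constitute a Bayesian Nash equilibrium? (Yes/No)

No

Player 1 plays U: E[U] = 0.25·(6) + 0.125·(6) + 0.625·(14) = 11; E[D] = -7. Best-responding. ✓
Player 2 (type L), facing U: A gives -1, B gives 8. Proposed A is not best — profitable deviation exists. ✗
Player 2 (type M), facing U: A gives 11, B gives -9. Proposed A is best. ✓
Player 2 (type H), facing U: A gives -5, B gives 5. Proposed B is best. ✓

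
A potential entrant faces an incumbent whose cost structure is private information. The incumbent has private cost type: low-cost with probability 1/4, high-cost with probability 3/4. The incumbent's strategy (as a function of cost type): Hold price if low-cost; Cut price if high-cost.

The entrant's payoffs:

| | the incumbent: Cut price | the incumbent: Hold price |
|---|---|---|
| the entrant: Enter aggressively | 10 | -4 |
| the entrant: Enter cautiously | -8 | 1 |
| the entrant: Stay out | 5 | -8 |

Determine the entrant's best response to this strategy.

Enter aggressively

Compute the entrant's expected payoff for each action, taking the expectation over the incumbent's type.
E[Enter aggressively] = 1/4·(-4) + 3/4·(10) = 13/2
E[Enter cautiously] = 1/4·(1) + 3/4·(-8) = -23/4
E[Stay out] = 1/4·(-8) + 3/4·(5) = 7/4
Best response: Enter aggressively (13/2 is the largest).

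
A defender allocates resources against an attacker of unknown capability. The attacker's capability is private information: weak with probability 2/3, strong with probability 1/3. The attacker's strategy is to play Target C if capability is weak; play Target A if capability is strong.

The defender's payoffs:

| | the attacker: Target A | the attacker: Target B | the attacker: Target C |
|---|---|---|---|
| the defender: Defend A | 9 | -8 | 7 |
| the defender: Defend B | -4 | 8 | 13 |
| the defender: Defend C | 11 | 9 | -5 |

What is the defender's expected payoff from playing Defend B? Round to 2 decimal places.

7.33

Take the expectation over the attacker's capability, weighting each type's action by its prior probability.
E[Defend B] = 2/3·13 + 1/3·(-4) = 26/3 + (-4/3) = 22/3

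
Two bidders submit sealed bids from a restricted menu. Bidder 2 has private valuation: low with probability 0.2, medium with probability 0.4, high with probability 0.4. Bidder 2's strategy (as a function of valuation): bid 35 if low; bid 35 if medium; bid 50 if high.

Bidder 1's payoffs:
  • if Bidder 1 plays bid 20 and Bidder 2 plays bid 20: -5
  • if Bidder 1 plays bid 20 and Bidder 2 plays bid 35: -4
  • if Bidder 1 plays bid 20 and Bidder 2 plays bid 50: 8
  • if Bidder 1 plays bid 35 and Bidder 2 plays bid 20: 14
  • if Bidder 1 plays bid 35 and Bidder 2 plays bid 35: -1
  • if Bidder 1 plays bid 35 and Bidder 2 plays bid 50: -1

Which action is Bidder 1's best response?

bid 20

E[bid 20] = 0.2·(-4) + 0.4·(-4) + 0.4·(8) = 0.8
E[bid 35] = 0.2·(-1) + 0.4·(-1) + 0.4·(-1) = -1
Best response: bid 20 (0.8 is the largest).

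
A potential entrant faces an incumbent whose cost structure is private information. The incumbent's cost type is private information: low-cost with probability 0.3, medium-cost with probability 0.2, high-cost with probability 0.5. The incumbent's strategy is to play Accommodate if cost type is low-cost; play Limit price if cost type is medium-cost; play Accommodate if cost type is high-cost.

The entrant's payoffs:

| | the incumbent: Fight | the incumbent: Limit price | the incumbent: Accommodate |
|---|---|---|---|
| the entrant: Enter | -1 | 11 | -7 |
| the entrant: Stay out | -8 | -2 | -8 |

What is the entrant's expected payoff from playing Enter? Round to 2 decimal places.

Take the expectation over the incumbent's cost type, weighting each type's action by its prior probability.
E[Enter] = 0.3·(-7) + 0.2·11 + 0.5·(-7) = (-2.1) + 2.2 + (-3.5) = -3.4

-3.40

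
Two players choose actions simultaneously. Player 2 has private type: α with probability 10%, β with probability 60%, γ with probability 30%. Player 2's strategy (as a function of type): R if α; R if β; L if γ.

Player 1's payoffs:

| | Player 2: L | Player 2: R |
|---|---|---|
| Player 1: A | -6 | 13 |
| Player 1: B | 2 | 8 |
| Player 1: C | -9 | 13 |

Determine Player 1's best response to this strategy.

E[A] = 0.1·(13) + 0.6·(13) + 0.3·(-6) = 7.3
E[B] = 0.1·(8) + 0.6·(8) + 0.3·(2) = 6.2
E[C] = 0.1·(13) + 0.6·(13) + 0.3·(-9) = 6.4
Best response: A (7.3 is the largest).

A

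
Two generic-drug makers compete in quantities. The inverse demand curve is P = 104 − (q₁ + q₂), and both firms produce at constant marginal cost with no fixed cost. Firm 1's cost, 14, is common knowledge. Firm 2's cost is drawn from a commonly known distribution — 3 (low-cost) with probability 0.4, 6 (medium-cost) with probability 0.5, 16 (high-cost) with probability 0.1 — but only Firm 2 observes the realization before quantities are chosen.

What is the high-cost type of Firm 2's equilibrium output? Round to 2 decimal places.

Each type of Firm 2 best-responds to q₁; Firm 1 best-responds to the expected q₂ over Firm 2's types.
Firm 2 with cost c maximizes (104 − (q₁+q₂) − c)·q₂, giving q₂(c) = (104 − c − q₁)/2.
E[c₂] = 0.4·3 + 0.5·6 + 0.1·16 = 5.8
Firm 1's FOC against E[q₂] yields q₁ = (104 − 2·14 + E[c₂])/3 = (104 − 28 + 5.8)/3 = 27.2667.
q₂(high-cost) = (104 − 16 − 27.2667)/2 = 30.3667.

30.37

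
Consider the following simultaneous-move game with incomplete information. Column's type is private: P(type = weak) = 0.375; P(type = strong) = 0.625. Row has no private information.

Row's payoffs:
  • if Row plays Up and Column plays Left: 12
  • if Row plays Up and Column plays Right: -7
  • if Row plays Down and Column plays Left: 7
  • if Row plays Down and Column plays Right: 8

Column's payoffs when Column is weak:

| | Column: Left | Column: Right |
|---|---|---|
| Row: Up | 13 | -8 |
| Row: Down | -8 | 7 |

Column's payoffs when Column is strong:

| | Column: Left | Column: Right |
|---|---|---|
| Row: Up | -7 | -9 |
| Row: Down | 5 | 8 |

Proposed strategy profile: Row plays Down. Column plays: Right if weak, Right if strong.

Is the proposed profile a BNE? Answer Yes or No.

Row plays Down: E[Down] = 0.375·(8) + 0.625·(8) = 8; E[Up] = -7. Best-responding. ✓
Column (type weak), facing Down: Left gives -8, Right gives 7. Proposed Right is best. ✓
Column (type strong), facing Down: Left gives 5, Right gives 8. Proposed Right is best. ✓

Yes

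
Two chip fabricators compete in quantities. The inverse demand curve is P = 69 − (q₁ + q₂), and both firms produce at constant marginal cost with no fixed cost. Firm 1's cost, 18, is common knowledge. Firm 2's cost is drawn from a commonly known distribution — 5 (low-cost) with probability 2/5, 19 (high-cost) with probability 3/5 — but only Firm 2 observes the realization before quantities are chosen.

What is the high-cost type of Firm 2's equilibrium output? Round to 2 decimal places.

Each type of Firm 2 best-responds to q₁; Firm 1 best-responds to the expected q₂ over Firm 2's types.
Firm 2 with cost c maximizes (69 − (q₁+q₂) − c)·q₂, giving q₂(c) = (69 − c − q₁)/2.
E[c₂] = 2/5·5 + 3/5·19 = 13.4
Firm 1's FOC against E[q₂] yields q₁ = (69 − 2·18 + E[c₂])/3 = (69 − 36 + 13.4)/3 = 15.4667.
q₂(high-cost) = (69 − 19 − 15.4667)/2 = 17.2667.

17.27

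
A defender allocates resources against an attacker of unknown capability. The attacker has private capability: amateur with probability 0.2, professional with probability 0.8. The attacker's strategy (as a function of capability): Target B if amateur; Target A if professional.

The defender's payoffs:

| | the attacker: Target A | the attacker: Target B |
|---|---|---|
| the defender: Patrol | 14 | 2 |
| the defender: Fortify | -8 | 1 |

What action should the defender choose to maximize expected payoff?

Patrol

E[Patrol] = 0.2·(2) + 0.8·(14) = 11.6
E[Fortify] = 0.2·(1) + 0.8·(-8) = -6.2
Best response: Patrol (11.6 is the largest).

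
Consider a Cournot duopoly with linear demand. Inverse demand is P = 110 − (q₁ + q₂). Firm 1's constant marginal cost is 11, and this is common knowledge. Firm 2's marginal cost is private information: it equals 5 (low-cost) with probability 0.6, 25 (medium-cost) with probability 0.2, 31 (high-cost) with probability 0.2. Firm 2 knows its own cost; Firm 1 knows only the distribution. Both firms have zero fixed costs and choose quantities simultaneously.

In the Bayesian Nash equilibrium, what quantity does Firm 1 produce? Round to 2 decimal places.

34.07

Each type of Firm 2 best-responds to q₁; Firm 1 best-responds to the expected q₂ over Firm 2's types.
Firm 2 with cost c maximizes (110 − (q₁+q₂) − c)·q₂, giving q₂(c) = (110 − c − q₁)/2.
E[c₂] = 0.6·5 + 0.2·25 + 0.2·31 = 14.2
Firm 1's FOC against E[q₂] yields q₁ = (110 − 2·11 + E[c₂])/3 = (110 − 22 + 14.2)/3 = 34.0667.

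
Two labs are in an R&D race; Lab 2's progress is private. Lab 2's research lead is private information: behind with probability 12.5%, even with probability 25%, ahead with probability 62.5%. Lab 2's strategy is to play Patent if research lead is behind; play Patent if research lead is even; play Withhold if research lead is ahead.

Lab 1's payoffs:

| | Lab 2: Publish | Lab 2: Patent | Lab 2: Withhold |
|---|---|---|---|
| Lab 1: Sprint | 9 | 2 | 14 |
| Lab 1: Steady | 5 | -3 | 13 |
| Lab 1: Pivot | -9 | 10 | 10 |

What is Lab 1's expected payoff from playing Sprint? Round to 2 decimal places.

9.50

E[Sprint] = 0.125·2 + 0.25·2 + 0.625·14 = 0.25 + 0.5 + 8.75 = 9.5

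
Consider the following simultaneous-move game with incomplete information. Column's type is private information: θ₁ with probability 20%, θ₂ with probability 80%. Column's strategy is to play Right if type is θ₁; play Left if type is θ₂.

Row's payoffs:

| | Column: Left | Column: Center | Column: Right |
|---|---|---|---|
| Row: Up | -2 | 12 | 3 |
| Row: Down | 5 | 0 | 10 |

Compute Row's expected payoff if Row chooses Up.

-1

E[Up] = 0.2·3 + 0.8·(-2) = 0.6 + (-1.6) = -1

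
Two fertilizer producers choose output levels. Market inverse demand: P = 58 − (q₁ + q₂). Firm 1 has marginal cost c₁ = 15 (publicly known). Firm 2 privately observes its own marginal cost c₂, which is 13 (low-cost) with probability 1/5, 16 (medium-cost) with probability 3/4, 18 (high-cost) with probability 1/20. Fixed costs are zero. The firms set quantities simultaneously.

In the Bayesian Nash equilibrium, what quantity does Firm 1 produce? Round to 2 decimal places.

Type-c best response for Firm 2: q₂(c) = (58 − c)/2 − q₁/2.
Firm 1 maximizes expected profit; its first-order condition is 58 − 2q₁ − E[q₂] − 15 = 0.
Substituting E[q₂] and solving: E[c₂] = 15.5, so q₁ = (58 − 2·15 + 15.5)/3 = 14.5.

14.50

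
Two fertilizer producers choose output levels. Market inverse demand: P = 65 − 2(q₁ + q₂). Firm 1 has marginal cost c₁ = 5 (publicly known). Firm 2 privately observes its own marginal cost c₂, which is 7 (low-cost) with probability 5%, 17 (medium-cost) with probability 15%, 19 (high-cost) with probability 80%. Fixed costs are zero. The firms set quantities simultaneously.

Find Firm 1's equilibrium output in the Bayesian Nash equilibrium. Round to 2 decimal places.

12.18

Firm 2 with cost c maximizes (65 − 2(q₁+q₂) − c)·q₂, giving q₂(c) = (65 − c − 2q₁)/4.
E[c₂] = 0.05·7 + 0.15·17 + 0.8·19 = 18.1
Firm 1's FOC against E[q₂] yields q₁ = (65 − 2·5 + E[c₂])/6 = (65 − 10 + 18.1)/6 = 12.1833.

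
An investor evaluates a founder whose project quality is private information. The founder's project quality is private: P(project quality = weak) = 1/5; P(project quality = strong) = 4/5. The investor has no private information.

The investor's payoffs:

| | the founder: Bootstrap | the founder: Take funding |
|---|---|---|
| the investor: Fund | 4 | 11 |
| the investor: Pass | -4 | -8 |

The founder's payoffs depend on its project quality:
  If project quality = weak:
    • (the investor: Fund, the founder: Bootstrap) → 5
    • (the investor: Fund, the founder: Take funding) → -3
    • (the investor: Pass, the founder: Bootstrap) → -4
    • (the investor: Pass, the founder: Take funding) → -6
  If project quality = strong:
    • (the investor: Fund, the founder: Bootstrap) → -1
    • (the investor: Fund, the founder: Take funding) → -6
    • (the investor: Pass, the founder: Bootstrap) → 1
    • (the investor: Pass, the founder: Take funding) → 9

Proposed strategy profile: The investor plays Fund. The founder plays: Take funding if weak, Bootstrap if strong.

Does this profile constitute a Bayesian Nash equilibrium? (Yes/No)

The investor plays Fund: E[Fund] = 1/5·(11) + 4/5·(4) = 27/5; E[Pass] = -24/5. Best-responding. ✓
The founder (project quality weak), facing Fund: Bootstrap gives 5, Take funding gives -3. Proposed Take funding is not best — profitable deviation exists. ✗
The founder (project quality strong), facing Fund: Bootstrap gives -1, Take funding gives -6. Proposed Bootstrap is best. ✓

No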